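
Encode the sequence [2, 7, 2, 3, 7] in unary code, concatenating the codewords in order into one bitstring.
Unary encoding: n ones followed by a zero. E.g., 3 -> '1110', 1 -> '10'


Encode each number as n ones followed by a terminating 0:
  2 -> 110 (3 bits)
  7 -> 11111110 (8 bits)
  2 -> 110 (3 bits)
  3 -> 1110 (4 bits)
  7 -> 11111110 (8 bits)
Total length = 3 + 8 + 3 + 4 + 8 = 26 bits.

Unary([2, 7, 2, 3, 7]) = 11011111110110111011111110 (26 bits)


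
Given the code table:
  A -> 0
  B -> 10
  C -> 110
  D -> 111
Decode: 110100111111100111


Decoding:
110 -> C
10 -> B
0 -> A
111 -> D
111 -> D
10 -> B
0 -> A
111 -> D


Result: CBADDBAD


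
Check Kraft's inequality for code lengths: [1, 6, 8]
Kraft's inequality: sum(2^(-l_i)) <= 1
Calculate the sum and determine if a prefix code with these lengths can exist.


Sum = 2^(-1) + 2^(-6) + 2^(-8)
    = 0.5 + 0.015625 + 0.00390625
    = 133/256 = 0.51953125
Since 0.51953125 <= 1, Kraft's inequality IS satisfied.
A prefix code with these lengths CAN exist.

Kraft sum = 0.51953125. Satisfied.


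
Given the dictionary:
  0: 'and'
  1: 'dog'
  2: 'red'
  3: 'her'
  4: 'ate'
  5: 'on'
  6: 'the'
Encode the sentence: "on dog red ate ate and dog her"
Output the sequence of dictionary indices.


Look up each word in the dictionary:
  'on' -> 5
  'dog' -> 1
  'red' -> 2
  'ate' -> 4
  'ate' -> 4
  'and' -> 0
  'dog' -> 1
  'her' -> 3

Encoded: [5, 1, 2, 4, 4, 0, 1, 3]


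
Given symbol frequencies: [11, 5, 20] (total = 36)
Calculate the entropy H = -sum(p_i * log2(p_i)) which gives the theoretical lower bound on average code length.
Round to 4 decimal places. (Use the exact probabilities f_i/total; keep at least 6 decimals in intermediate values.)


Per-symbol terms -p_i * log2(p_i) with p_i = f_i/36:
  p = 11/36 = 0.305556: log2(p) = -1.710493, -p*log2(p) = 0.522651
  p = 5/36 = 0.138889: log2(p) = -2.847997, -p*log2(p) = 0.395555
  p = 20/36 = 0.555556: log2(p) = -0.847997, -p*log2(p) = 0.471109
H = 0.522651 + 0.395555 + 0.471109 = 1.389315

H = 1.3893 bits/symbol


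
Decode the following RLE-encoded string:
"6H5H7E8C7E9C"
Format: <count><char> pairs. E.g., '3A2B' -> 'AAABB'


Expanding each <count><char> pair:
  6H -> 'HHHHHH'
  5H -> 'HHHHH'
  7E -> 'EEEEEEE'
  8C -> 'CCCCCCCC'
  7E -> 'EEEEEEE'
  9C -> 'CCCCCCCCC'

Decoded = HHHHHHHHHHHEEEEEEECCCCCCCCEEEEEEECCCCCCCCC


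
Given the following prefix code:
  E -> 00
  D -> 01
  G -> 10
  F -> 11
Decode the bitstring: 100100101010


Decoding step by step:
Bits 10 -> G
Bits 01 -> D
Bits 00 -> E
Bits 10 -> G
Bits 10 -> G
Bits 10 -> G


Decoded message: GDEGGG


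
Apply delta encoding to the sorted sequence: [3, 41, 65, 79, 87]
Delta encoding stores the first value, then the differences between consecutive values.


First value: 3
Deltas:
  41 - 3 = 38
  65 - 41 = 24
  79 - 65 = 14
  87 - 79 = 8


Delta encoded: [3, 38, 24, 14, 8]


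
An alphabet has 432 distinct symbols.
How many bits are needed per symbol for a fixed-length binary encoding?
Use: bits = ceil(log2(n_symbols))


log2(432) = 8.7549
Bracket: 2^8 = 256 < 432 <= 2^9 = 512
So ceil(log2(432)) = 9

bits = ceil(log2(432)) = ceil(8.7549) = 9 bits


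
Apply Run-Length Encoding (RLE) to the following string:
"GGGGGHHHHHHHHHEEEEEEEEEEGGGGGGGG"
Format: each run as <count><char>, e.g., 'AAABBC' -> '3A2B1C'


Scanning runs left to right:
  i=0: run of 'G' x 5 -> '5G'
  i=5: run of 'H' x 9 -> '9H'
  i=14: run of 'E' x 10 -> '10E'
  i=24: run of 'G' x 8 -> '8G'

RLE = 5G9H10E8G


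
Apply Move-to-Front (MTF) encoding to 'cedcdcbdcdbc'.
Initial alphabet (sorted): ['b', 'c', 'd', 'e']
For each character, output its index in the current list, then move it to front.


MTF encoding:
'c': index 1 in ['b', 'c', 'd', 'e'] -> ['c', 'b', 'd', 'e']
'e': index 3 in ['c', 'b', 'd', 'e'] -> ['e', 'c', 'b', 'd']
'd': index 3 in ['e', 'c', 'b', 'd'] -> ['d', 'e', 'c', 'b']
'c': index 2 in ['d', 'e', 'c', 'b'] -> ['c', 'd', 'e', 'b']
'd': index 1 in ['c', 'd', 'e', 'b'] -> ['d', 'c', 'e', 'b']
'c': index 1 in ['d', 'c', 'e', 'b'] -> ['c', 'd', 'e', 'b']
'b': index 3 in ['c', 'd', 'e', 'b'] -> ['b', 'c', 'd', 'e']
'd': index 2 in ['b', 'c', 'd', 'e'] -> ['d', 'b', 'c', 'e']
'c': index 2 in ['d', 'b', 'c', 'e'] -> ['c', 'd', 'b', 'e']
'd': index 1 in ['c', 'd', 'b', 'e'] -> ['d', 'c', 'b', 'e']
'b': index 2 in ['d', 'c', 'b', 'e'] -> ['b', 'd', 'c', 'e']
'c': index 2 in ['b', 'd', 'c', 'e'] -> ['c', 'b', 'd', 'e']


Output: [1, 3, 3, 2, 1, 1, 3, 2, 2, 1, 2, 2]


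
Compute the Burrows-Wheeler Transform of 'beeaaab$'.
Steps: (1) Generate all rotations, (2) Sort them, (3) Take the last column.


Rotations (sorted):
  0: $beeaaab -> last char: b
  1: aaab$bee -> last char: e
  2: aab$beea -> last char: a
  3: ab$beeaa -> last char: a
  4: b$beeaaa -> last char: a
  5: beeaaab$ -> last char: $
  6: eaaab$be -> last char: e
  7: eeaaab$b -> last char: b


BWT = beaaa$eb


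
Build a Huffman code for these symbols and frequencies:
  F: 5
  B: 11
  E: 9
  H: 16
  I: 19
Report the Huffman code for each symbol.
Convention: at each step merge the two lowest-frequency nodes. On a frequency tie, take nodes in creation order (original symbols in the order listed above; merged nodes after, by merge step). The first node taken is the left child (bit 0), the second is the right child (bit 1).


Huffman tree construction:
Step 1: Merge F(5) + E(9) = 14
Step 2: Merge B(11) + (F+E)(14) = 25
Step 3: Merge H(16) + I(19) = 35
Step 4: Merge (B+(F+E))(25) + (H+I)(35) = 60
Read each symbol's code off the tree from the root (left child = 0, right child = 1).

Codes:
  F: 010 (length 3)
  B: 00 (length 2)
  E: 011 (length 3)
  H: 10 (length 2)
  I: 11 (length 2)
Average code length: 134/60 = 2.2333 bits/symbol


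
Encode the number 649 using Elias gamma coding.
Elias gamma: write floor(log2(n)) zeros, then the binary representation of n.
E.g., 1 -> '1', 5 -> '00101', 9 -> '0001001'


num_bits = floor(log2(649)) + 1 = 10
leading_zeros = num_bits - 1 = 9
binary(649) = 1010001001

Elias gamma(649) = '000000000' + '1010001001' = 0000000001010001001 (19 bits)


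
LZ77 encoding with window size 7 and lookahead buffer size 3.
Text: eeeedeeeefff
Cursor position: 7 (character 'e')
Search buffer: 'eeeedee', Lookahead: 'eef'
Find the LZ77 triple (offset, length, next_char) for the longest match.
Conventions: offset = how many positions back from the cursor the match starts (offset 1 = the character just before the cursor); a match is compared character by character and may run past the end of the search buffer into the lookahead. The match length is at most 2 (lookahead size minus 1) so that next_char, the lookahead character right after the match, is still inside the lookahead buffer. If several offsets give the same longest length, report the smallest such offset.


Try each offset into the search buffer:
  offset=1 (pos 6, char 'e'): match length 2
  offset=2 (pos 5, char 'e'): match length 2
  offset=3 (pos 4, char 'd'): match length 0
  offset=4 (pos 3, char 'e'): match length 1
  offset=5 (pos 2, char 'e'): match length 2
  offset=6 (pos 1, char 'e'): match length 2
  offset=7 (pos 0, char 'e'): match length 2
Longest match has length 2, found at offsets 1, 2, 5, 6, 7; take the smallest, offset 1.
next_char = character at position 7 + 2 = 9 -> 'f'

Best match: offset=1, length=2 (matching 'ee' starting at position 6)
LZ77 triple: (1, 2, 'f')


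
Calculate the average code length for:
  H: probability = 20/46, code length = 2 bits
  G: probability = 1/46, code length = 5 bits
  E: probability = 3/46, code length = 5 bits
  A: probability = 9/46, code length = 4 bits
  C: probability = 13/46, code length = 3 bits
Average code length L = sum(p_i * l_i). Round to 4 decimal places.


Weighted contributions p_i * l_i:
  H: (20/46) * 2 = 40/46
  G: (1/46) * 5 = 5/46
  E: (3/46) * 5 = 15/46
  A: (9/46) * 4 = 36/46
  C: (13/46) * 3 = 39/46
Sum = (40 + 5 + 15 + 36 + 39)/46 = 135/46

L = 135/46 = 2.9348 bits/symbol


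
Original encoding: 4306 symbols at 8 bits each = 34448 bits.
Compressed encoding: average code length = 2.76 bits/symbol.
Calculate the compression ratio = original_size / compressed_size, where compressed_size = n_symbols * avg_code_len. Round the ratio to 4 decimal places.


original_size = n_symbols * orig_bits = 4306 * 8 = 34448 bits
compressed_size = n_symbols * avg_code_len = 4306 * 2.76 = 11884.56 bits
ratio = original_size / compressed_size = 34448 / 11884.56 = 2.8986

Compression ratio = 2.8986


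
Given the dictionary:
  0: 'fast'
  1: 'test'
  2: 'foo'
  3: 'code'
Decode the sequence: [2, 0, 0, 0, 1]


Look up each index in the dictionary:
  2 -> 'foo'
  0 -> 'fast'
  0 -> 'fast'
  0 -> 'fast'
  1 -> 'test'

Decoded: "foo fast fast fast test"


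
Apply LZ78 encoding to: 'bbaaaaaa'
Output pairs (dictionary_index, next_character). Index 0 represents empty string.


LZ78 encoding steps:
Dictionary: {0: ''}
Step 1: w='' (idx 0), next='b' -> output (0, 'b'), add 'b' as idx 1
Step 2: w='b' (idx 1), next='a' -> output (1, 'a'), add 'ba' as idx 2
Step 3: w='' (idx 0), next='a' -> output (0, 'a'), add 'a' as idx 3
Step 4: w='a' (idx 3), next='a' -> output (3, 'a'), add 'aa' as idx 4
Step 5: w='aa' (idx 4), end of input -> output (4, '')


Encoded: [(0, 'b'), (1, 'a'), (0, 'a'), (3, 'a'), (4, '')]


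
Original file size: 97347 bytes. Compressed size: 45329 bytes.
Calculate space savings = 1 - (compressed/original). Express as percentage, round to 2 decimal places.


ratio = compressed/original = 45329/97347 = 0.465644
savings = 1 - ratio = 1 - 0.465644 = 0.534356
as a percentage: 0.534356 * 100 = 53.44%

Space savings = 1 - 45329/97347 = 53.44%


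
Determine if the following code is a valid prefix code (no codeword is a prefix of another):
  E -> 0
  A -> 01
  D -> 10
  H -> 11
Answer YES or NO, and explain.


Checking each pair (does one codeword prefix another?):
  E='0' vs A='01': prefix -- VIOLATION

NO -- this is NOT a valid prefix code. E (0) is a prefix of A (01).


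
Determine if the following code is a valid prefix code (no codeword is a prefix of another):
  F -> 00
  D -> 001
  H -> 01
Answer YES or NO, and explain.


Checking each pair (does one codeword prefix another?):
  F='00' vs D='001': prefix -- VIOLATION

NO -- this is NOT a valid prefix code. F (00) is a prefix of D (001).


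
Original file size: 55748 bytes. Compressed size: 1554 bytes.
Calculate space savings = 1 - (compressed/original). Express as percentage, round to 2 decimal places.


ratio = compressed/original = 1554/55748 = 0.027875
savings = 1 - ratio = 1 - 0.027875 = 0.972125
as a percentage: 0.972125 * 100 = 97.21%

Space savings = 1 - 1554/55748 = 97.21%


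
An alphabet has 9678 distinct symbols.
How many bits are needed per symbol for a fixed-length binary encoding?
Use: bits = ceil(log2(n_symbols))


log2(9678) = 13.2405
Bracket: 2^13 = 8192 < 9678 <= 2^14 = 16384
So ceil(log2(9678)) = 14

bits = ceil(log2(9678)) = ceil(13.2405) = 14 bits


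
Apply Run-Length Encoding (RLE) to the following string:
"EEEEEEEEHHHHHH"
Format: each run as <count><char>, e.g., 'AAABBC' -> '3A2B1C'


Scanning runs left to right:
  i=0: run of 'E' x 8 -> '8E'
  i=8: run of 'H' x 6 -> '6H'

RLE = 8E6H


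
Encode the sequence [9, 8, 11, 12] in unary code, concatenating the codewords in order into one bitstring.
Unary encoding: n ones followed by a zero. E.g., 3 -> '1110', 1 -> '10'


Encode each number as n ones followed by a terminating 0:
  9 -> 1111111110 (10 bits)
  8 -> 111111110 (9 bits)
  11 -> 111111111110 (12 bits)
  12 -> 1111111111110 (13 bits)
Total length = 10 + 9 + 12 + 13 = 44 bits.

Unary([9, 8, 11, 12]) = 11111111101111111101111111111101111111111110 (44 bits)


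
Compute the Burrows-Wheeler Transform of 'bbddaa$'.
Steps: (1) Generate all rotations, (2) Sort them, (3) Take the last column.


Rotations (sorted):
  0: $bbddaa -> last char: a
  1: a$bbdda -> last char: a
  2: aa$bbdd -> last char: d
  3: bbddaa$ -> last char: $
  4: bddaa$b -> last char: b
  5: daa$bbd -> last char: d
  6: ddaa$bb -> last char: b


BWT = aad$bdb


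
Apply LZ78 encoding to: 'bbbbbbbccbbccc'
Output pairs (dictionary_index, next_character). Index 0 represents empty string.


LZ78 encoding steps:
Dictionary: {0: ''}
Step 1: w='' (idx 0), next='b' -> output (0, 'b'), add 'b' as idx 1
Step 2: w='b' (idx 1), next='b' -> output (1, 'b'), add 'bb' as idx 2
Step 3: w='bb' (idx 2), next='b' -> output (2, 'b'), add 'bbb' as idx 3
Step 4: w='b' (idx 1), next='c' -> output (1, 'c'), add 'bc' as idx 4
Step 5: w='' (idx 0), next='c' -> output (0, 'c'), add 'c' as idx 5
Step 6: w='bb' (idx 2), next='c' -> output (2, 'c'), add 'bbc' as idx 6
Step 7: w='c' (idx 5), next='c' -> output (5, 'c'), add 'cc' as idx 7


Encoded: [(0, 'b'), (1, 'b'), (2, 'b'), (1, 'c'), (0, 'c'), (2, 'c'), (5, 'c')]


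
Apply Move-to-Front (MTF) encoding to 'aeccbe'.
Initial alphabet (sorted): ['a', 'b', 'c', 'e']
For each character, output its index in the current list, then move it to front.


MTF encoding:
'a': index 0 in ['a', 'b', 'c', 'e'] -> ['a', 'b', 'c', 'e']
'e': index 3 in ['a', 'b', 'c', 'e'] -> ['e', 'a', 'b', 'c']
'c': index 3 in ['e', 'a', 'b', 'c'] -> ['c', 'e', 'a', 'b']
'c': index 0 in ['c', 'e', 'a', 'b'] -> ['c', 'e', 'a', 'b']
'b': index 3 in ['c', 'e', 'a', 'b'] -> ['b', 'c', 'e', 'a']
'e': index 2 in ['b', 'c', 'e', 'a'] -> ['e', 'b', 'c', 'a']


Output: [0, 3, 3, 0, 3, 2]


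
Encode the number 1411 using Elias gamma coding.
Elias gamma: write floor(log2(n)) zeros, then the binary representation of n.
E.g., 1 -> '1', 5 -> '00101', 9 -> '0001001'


num_bits = floor(log2(1411)) + 1 = 11
leading_zeros = num_bits - 1 = 10
binary(1411) = 10110000011

Elias gamma(1411) = '0000000000' + '10110000011' = 000000000010110000011 (21 bits)


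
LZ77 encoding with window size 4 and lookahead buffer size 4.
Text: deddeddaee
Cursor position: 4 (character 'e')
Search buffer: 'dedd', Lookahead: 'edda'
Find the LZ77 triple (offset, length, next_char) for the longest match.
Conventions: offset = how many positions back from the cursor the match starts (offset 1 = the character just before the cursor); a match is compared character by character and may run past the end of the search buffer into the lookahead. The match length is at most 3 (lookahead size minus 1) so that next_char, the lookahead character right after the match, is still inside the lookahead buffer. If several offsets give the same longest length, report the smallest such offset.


Try each offset into the search buffer:
  offset=1 (pos 3, char 'd'): match length 0
  offset=2 (pos 2, char 'd'): match length 0
  offset=3 (pos 1, char 'e'): match length 3
  offset=4 (pos 0, char 'd'): match length 0
Longest match has length 3 at offset 3.
next_char = character at position 4 + 3 = 7 -> 'a'

Best match: offset=3, length=3 (matching 'edd' starting at position 1)
LZ77 triple: (3, 3, 'a')


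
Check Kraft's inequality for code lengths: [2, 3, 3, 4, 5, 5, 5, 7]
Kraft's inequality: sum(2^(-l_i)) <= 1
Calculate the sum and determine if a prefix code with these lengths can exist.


Sum = 2^(-2) + 2^(-3) + 2^(-3) + 2^(-4) + 2^(-5) + 2^(-5) + 2^(-5) + 2^(-7)
    = 0.25 + 0.125 + 0.125 + 0.0625 + 0.03125 + 0.03125 + 0.03125 + 0.0078125
    = 85/128 = 0.6640625
Since 0.6640625 <= 1, Kraft's inequality IS satisfied.
A prefix code with these lengths CAN exist.

Kraft sum = 0.6640625. Satisfied.


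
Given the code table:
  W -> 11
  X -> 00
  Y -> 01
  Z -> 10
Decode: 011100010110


Decoding:
01 -> Y
11 -> W
00 -> X
01 -> Y
01 -> Y
10 -> Z


Result: YWXYYZ


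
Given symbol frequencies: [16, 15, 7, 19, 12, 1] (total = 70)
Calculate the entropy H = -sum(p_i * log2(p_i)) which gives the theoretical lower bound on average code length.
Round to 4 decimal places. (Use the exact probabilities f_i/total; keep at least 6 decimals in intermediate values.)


Per-symbol terms -p_i * log2(p_i) with p_i = f_i/70:
  p = 16/70 = 0.228571: log2(p) = -2.129283, -p*log2(p) = 0.486693
  p = 15/70 = 0.214286: log2(p) = -2.222392, -p*log2(p) = 0.476227
  p = 7/70 = 0.100000: log2(p) = -3.321928, -p*log2(p) = 0.332193
  p = 19/70 = 0.271429: log2(p) = -1.881356, -p*log2(p) = 0.510654
  p = 12/70 = 0.171429: log2(p) = -2.544321, -p*log2(p) = 0.436169
  p = 1/70 = 0.014286: log2(p) = -6.129283, -p*log2(p) = 0.087561
H = 0.486693 + 0.476227 + 0.332193 + 0.510654 + 0.436169 + 0.087561 = 2.329497

H = 2.3295 bits/symbol


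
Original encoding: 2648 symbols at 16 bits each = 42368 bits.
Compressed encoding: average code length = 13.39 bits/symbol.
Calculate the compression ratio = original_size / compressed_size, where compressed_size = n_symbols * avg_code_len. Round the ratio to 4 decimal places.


original_size = n_symbols * orig_bits = 2648 * 16 = 42368 bits
compressed_size = n_symbols * avg_code_len = 2648 * 13.39 = 35456.72 bits
ratio = original_size / compressed_size = 42368 / 35456.72 = 1.1949

Compression ratio = 1.1949


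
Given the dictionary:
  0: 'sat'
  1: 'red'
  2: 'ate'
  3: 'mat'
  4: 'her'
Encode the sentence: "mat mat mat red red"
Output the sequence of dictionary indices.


Look up each word in the dictionary:
  'mat' -> 3
  'mat' -> 3
  'mat' -> 3
  'red' -> 1
  'red' -> 1

Encoded: [3, 3, 3, 1, 1]


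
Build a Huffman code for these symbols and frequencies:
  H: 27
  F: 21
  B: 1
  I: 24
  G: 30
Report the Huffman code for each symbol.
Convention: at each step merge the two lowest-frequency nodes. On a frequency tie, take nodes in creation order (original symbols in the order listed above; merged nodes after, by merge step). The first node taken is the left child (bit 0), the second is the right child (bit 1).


Huffman tree construction:
Step 1: Merge B(1) + F(21) = 22
Step 2: Merge (B+F)(22) + I(24) = 46
Step 3: Merge H(27) + G(30) = 57
Step 4: Merge ((B+F)+I)(46) + (H+G)(57) = 103
Read each symbol's code off the tree from the root (left child = 0, right child = 1).

Codes:
  H: 10 (length 2)
  F: 001 (length 3)
  B: 000 (length 3)
  I: 01 (length 2)
  G: 11 (length 2)
Average code length: 228/103 = 2.2136 bits/symbol


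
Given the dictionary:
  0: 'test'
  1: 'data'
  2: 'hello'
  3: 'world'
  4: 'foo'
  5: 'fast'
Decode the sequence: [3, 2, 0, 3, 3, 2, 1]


Look up each index in the dictionary:
  3 -> 'world'
  2 -> 'hello'
  0 -> 'test'
  3 -> 'world'
  3 -> 'world'
  2 -> 'hello'
  1 -> 'data'

Decoded: "world hello test world world hello data"


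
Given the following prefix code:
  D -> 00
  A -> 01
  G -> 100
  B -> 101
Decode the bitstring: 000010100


Decoding step by step:
Bits 00 -> D
Bits 00 -> D
Bits 101 -> B
Bits 00 -> D


Decoded message: DDBD


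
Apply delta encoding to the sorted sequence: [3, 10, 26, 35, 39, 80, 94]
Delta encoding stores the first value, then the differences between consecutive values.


First value: 3
Deltas:
  10 - 3 = 7
  26 - 10 = 16
  35 - 26 = 9
  39 - 35 = 4
  80 - 39 = 41
  94 - 80 = 14


Delta encoded: [3, 7, 16, 9, 4, 41, 14]


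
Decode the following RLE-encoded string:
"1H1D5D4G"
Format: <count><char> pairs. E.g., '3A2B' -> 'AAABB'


Expanding each <count><char> pair:
  1H -> 'H'
  1D -> 'D'
  5D -> 'DDDDD'
  4G -> 'GGGG'

Decoded = HDDDDDDGGGG


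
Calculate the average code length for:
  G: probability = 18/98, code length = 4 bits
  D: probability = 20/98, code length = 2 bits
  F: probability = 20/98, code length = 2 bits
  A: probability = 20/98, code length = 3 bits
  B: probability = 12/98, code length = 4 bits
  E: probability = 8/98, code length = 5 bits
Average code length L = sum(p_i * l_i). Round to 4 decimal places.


Weighted contributions p_i * l_i:
  G: (18/98) * 4 = 72/98
  D: (20/98) * 2 = 40/98
  F: (20/98) * 2 = 40/98
  A: (20/98) * 3 = 60/98
  B: (12/98) * 4 = 48/98
  E: (8/98) * 5 = 40/98
Sum = (72 + 40 + 40 + 60 + 48 + 40)/98 = 300/98

L = 300/98 = 3.0612 bits/symbol


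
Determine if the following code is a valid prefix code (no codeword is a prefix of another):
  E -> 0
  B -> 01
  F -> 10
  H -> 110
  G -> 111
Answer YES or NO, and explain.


Checking each pair (does one codeword prefix another?):
  E='0' vs B='01': prefix -- VIOLATION

NO -- this is NOT a valid prefix code. E (0) is a prefix of B (01).


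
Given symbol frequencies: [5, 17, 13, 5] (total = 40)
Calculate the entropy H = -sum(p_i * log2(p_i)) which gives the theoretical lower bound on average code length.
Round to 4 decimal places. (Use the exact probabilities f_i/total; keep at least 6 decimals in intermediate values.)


Per-symbol terms -p_i * log2(p_i) with p_i = f_i/40:
  p = 5/40 = 0.125000: log2(p) = -3.000000, -p*log2(p) = 0.375000
  p = 17/40 = 0.425000: log2(p) = -1.234465, -p*log2(p) = 0.524648
  p = 13/40 = 0.325000: log2(p) = -1.621488, -p*log2(p) = 0.526984
  p = 5/40 = 0.125000: log2(p) = -3.000000, -p*log2(p) = 0.375000
H = 0.375000 + 0.524648 + 0.526984 + 0.375000 = 1.801632

H = 1.8016 bits/symbol


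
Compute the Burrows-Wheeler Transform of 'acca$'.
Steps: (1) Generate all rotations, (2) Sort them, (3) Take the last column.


Rotations (sorted):
  0: $acca -> last char: a
  1: a$acc -> last char: c
  2: acca$ -> last char: $
  3: ca$ac -> last char: c
  4: cca$a -> last char: a


BWT = ac$ca


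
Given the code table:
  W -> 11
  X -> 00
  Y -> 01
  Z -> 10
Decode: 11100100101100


Decoding:
11 -> W
10 -> Z
01 -> Y
00 -> X
10 -> Z
11 -> W
00 -> X


Result: WZYXZWX


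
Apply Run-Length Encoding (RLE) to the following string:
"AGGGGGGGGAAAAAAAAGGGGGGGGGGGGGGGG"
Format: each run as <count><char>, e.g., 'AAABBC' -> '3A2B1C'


Scanning runs left to right:
  i=0: run of 'A' x 1 -> '1A'
  i=1: run of 'G' x 8 -> '8G'
  i=9: run of 'A' x 8 -> '8A'
  i=17: run of 'G' x 16 -> '16G'

RLE = 1A8G8A16G


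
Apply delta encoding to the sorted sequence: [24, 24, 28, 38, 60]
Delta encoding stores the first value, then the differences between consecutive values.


First value: 24
Deltas:
  24 - 24 = 0
  28 - 24 = 4
  38 - 28 = 10
  60 - 38 = 22


Delta encoded: [24, 0, 4, 10, 22]


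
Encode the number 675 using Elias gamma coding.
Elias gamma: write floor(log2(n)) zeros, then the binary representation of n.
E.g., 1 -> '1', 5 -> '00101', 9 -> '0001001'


num_bits = floor(log2(675)) + 1 = 10
leading_zeros = num_bits - 1 = 9
binary(675) = 1010100011

Elias gamma(675) = '000000000' + '1010100011' = 0000000001010100011 (19 bits)


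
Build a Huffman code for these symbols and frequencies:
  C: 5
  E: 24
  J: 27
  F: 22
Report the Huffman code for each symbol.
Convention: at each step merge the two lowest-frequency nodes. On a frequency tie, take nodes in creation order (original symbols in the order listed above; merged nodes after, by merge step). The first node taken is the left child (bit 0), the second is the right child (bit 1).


Huffman tree construction:
Step 1: Merge C(5) + F(22) = 27
Step 2: Merge E(24) + J(27) = 51
Step 3: Merge (C+F)(27) + (E+J)(51) = 78
Read each symbol's code off the tree from the root (left child = 0, right child = 1).

Codes:
  C: 00 (length 2)
  E: 10 (length 2)
  J: 11 (length 2)
  F: 01 (length 2)
Average code length: 156/78 = 2.0000 bits/symbol


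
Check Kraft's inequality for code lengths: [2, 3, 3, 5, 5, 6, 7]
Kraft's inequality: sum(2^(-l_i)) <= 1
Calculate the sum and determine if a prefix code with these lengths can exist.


Sum = 2^(-2) + 2^(-3) + 2^(-3) + 2^(-5) + 2^(-5) + 2^(-6) + 2^(-7)
    = 0.25 + 0.125 + 0.125 + 0.03125 + 0.03125 + 0.015625 + 0.0078125
    = 75/128 = 0.5859375
Since 0.5859375 <= 1, Kraft's inequality IS satisfied.
A prefix code with these lengths CAN exist.

Kraft sum = 0.5859375. Satisfied.


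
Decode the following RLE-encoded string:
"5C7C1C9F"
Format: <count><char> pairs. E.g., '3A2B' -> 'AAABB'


Expanding each <count><char> pair:
  5C -> 'CCCCC'
  7C -> 'CCCCCCC'
  1C -> 'C'
  9F -> 'FFFFFFFFF'

Decoded = CCCCCCCCCCCCCFFFFFFFFF


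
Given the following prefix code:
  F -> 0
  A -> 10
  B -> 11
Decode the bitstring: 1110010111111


Decoding step by step:
Bits 11 -> B
Bits 10 -> A
Bits 0 -> F
Bits 10 -> A
Bits 11 -> B
Bits 11 -> B
Bits 11 -> B


Decoded message: BAFABBB


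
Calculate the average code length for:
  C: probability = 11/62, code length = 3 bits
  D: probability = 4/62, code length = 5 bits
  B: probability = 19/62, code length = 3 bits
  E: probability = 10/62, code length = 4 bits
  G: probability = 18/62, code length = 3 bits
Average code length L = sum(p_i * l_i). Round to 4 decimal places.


Weighted contributions p_i * l_i:
  C: (11/62) * 3 = 33/62
  D: (4/62) * 5 = 20/62
  B: (19/62) * 3 = 57/62
  E: (10/62) * 4 = 40/62
  G: (18/62) * 3 = 54/62
Sum = (33 + 20 + 57 + 40 + 54)/62 = 204/62

L = 204/62 = 3.2903 bits/symbol


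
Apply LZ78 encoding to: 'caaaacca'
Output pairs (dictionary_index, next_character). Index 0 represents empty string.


LZ78 encoding steps:
Dictionary: {0: ''}
Step 1: w='' (idx 0), next='c' -> output (0, 'c'), add 'c' as idx 1
Step 2: w='' (idx 0), next='a' -> output (0, 'a'), add 'a' as idx 2
Step 3: w='a' (idx 2), next='a' -> output (2, 'a'), add 'aa' as idx 3
Step 4: w='a' (idx 2), next='c' -> output (2, 'c'), add 'ac' as idx 4
Step 5: w='c' (idx 1), next='a' -> output (1, 'a'), add 'ca' as idx 5


Encoded: [(0, 'c'), (0, 'a'), (2, 'a'), (2, 'c'), (1, 'a')]


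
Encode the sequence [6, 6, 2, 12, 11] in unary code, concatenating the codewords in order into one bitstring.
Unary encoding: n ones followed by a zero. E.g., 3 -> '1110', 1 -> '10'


Encode each number as n ones followed by a terminating 0:
  6 -> 1111110 (7 bits)
  6 -> 1111110 (7 bits)
  2 -> 110 (3 bits)
  12 -> 1111111111110 (13 bits)
  11 -> 111111111110 (12 bits)
Total length = 7 + 7 + 3 + 13 + 12 = 42 bits.

Unary([6, 6, 2, 12, 11]) = 111111011111101101111111111110111111111110 (42 bits)


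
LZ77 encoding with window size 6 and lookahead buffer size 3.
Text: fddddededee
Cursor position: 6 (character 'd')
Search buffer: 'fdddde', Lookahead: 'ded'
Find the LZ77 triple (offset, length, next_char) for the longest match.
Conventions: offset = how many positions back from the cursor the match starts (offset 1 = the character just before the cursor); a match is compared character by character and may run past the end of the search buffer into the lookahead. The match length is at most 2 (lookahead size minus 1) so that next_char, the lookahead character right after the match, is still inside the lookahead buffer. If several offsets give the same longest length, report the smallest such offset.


Try each offset into the search buffer:
  offset=1 (pos 5, char 'e'): match length 0
  offset=2 (pos 4, char 'd'): match length 2
  offset=3 (pos 3, char 'd'): match length 1
  offset=4 (pos 2, char 'd'): match length 1
  offset=5 (pos 1, char 'd'): match length 1
  offset=6 (pos 0, char 'f'): match length 0
Longest match has length 2 at offset 2.
next_char = character at position 6 + 2 = 8 -> 'd'

Best match: offset=2, length=2 (matching 'de' starting at position 4)
LZ77 triple: (2, 2, 'd')


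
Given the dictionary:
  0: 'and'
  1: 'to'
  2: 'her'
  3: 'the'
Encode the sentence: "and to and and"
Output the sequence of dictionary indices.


Look up each word in the dictionary:
  'and' -> 0
  'to' -> 1
  'and' -> 0
  'and' -> 0

Encoded: [0, 1, 0, 0]


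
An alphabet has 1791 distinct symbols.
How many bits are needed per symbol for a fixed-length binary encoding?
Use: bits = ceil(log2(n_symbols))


log2(1791) = 10.8065
Bracket: 2^10 = 1024 < 1791 <= 2^11 = 2048
So ceil(log2(1791)) = 11

bits = ceil(log2(1791)) = ceil(10.8065) = 11 bits


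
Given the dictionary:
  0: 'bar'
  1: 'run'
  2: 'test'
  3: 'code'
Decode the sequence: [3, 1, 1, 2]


Look up each index in the dictionary:
  3 -> 'code'
  1 -> 'run'
  1 -> 'run'
  2 -> 'test'

Decoded: "code run run test"


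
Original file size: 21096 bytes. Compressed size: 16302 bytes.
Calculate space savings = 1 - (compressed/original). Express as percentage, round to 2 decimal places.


ratio = compressed/original = 16302/21096 = 0.772753
savings = 1 - ratio = 1 - 0.772753 = 0.227247
as a percentage: 0.227247 * 100 = 22.72%

Space savings = 1 - 16302/21096 = 22.72%


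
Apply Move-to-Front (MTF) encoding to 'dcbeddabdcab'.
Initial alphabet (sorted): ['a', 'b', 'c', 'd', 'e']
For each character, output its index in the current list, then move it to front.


MTF encoding:
'd': index 3 in ['a', 'b', 'c', 'd', 'e'] -> ['d', 'a', 'b', 'c', 'e']
'c': index 3 in ['d', 'a', 'b', 'c', 'e'] -> ['c', 'd', 'a', 'b', 'e']
'b': index 3 in ['c', 'd', 'a', 'b', 'e'] -> ['b', 'c', 'd', 'a', 'e']
'e': index 4 in ['b', 'c', 'd', 'a', 'e'] -> ['e', 'b', 'c', 'd', 'a']
'd': index 3 in ['e', 'b', 'c', 'd', 'a'] -> ['d', 'e', 'b', 'c', 'a']
'd': index 0 in ['d', 'e', 'b', 'c', 'a'] -> ['d', 'e', 'b', 'c', 'a']
'a': index 4 in ['d', 'e', 'b', 'c', 'a'] -> ['a', 'd', 'e', 'b', 'c']
'b': index 3 in ['a', 'd', 'e', 'b', 'c'] -> ['b', 'a', 'd', 'e', 'c']
'd': index 2 in ['b', 'a', 'd', 'e', 'c'] -> ['d', 'b', 'a', 'e', 'c']
'c': index 4 in ['d', 'b', 'a', 'e', 'c'] -> ['c', 'd', 'b', 'a', 'e']
'a': index 3 in ['c', 'd', 'b', 'a', 'e'] -> ['a', 'c', 'd', 'b', 'e']
'b': index 3 in ['a', 'c', 'd', 'b', 'e'] -> ['b', 'a', 'c', 'd', 'e']


Output: [3, 3, 3, 4, 3, 0, 4, 3, 2, 4, 3, 3]


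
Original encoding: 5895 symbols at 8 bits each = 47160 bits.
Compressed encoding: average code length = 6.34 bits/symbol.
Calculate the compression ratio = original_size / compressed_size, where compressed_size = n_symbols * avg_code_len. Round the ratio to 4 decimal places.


original_size = n_symbols * orig_bits = 5895 * 8 = 47160 bits
compressed_size = n_symbols * avg_code_len = 5895 * 6.34 = 37374.3 bits
ratio = original_size / compressed_size = 47160 / 37374.3 = 1.2618

Compression ratio = 1.2618


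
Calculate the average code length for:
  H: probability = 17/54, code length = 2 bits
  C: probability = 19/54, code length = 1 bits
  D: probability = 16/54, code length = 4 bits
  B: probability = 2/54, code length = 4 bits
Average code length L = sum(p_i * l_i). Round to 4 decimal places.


Weighted contributions p_i * l_i:
  H: (17/54) * 2 = 34/54
  C: (19/54) * 1 = 19/54
  D: (16/54) * 4 = 64/54
  B: (2/54) * 4 = 8/54
Sum = (34 + 19 + 64 + 8)/54 = 125/54

L = 125/54 = 2.3148 bits/symbol


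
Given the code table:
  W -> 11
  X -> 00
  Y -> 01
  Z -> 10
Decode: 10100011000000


Decoding:
10 -> Z
10 -> Z
00 -> X
11 -> W
00 -> X
00 -> X
00 -> X


Result: ZZXWXXX


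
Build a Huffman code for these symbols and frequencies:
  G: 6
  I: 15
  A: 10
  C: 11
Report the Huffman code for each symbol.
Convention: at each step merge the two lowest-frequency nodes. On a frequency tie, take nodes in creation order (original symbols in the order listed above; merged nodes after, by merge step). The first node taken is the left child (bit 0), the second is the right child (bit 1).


Huffman tree construction:
Step 1: Merge G(6) + A(10) = 16
Step 2: Merge C(11) + I(15) = 26
Step 3: Merge (G+A)(16) + (C+I)(26) = 42
Read each symbol's code off the tree from the root (left child = 0, right child = 1).

Codes:
  G: 00 (length 2)
  I: 11 (length 2)
  A: 01 (length 2)
  C: 10 (length 2)
Average code length: 84/42 = 2.0000 bits/symbol


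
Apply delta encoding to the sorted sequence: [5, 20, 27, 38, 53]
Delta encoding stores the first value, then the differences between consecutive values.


First value: 5
Deltas:
  20 - 5 = 15
  27 - 20 = 7
  38 - 27 = 11
  53 - 38 = 15


Delta encoded: [5, 15, 7, 11, 15]


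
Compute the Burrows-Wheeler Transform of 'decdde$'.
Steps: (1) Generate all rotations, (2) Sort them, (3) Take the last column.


Rotations (sorted):
  0: $decdde -> last char: e
  1: cdde$de -> last char: e
  2: dde$dec -> last char: c
  3: de$decd -> last char: d
  4: decdde$ -> last char: $
  5: e$decdd -> last char: d
  6: ecdde$d -> last char: d


BWT = eecd$dd


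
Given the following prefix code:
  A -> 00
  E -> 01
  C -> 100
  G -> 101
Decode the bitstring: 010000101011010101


Decoding step by step:
Bits 01 -> E
Bits 00 -> A
Bits 00 -> A
Bits 101 -> G
Bits 01 -> E
Bits 101 -> G
Bits 01 -> E
Bits 01 -> E


Decoded message: EAAGEGEE


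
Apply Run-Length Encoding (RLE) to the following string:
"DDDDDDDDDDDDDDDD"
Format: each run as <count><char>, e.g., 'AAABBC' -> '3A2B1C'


Scanning runs left to right:
  i=0: run of 'D' x 16 -> '16D'

RLE = 16D


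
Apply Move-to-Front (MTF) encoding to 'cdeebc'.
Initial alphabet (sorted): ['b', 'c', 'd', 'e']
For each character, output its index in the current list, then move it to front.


MTF encoding:
'c': index 1 in ['b', 'c', 'd', 'e'] -> ['c', 'b', 'd', 'e']
'd': index 2 in ['c', 'b', 'd', 'e'] -> ['d', 'c', 'b', 'e']
'e': index 3 in ['d', 'c', 'b', 'e'] -> ['e', 'd', 'c', 'b']
'e': index 0 in ['e', 'd', 'c', 'b'] -> ['e', 'd', 'c', 'b']
'b': index 3 in ['e', 'd', 'c', 'b'] -> ['b', 'e', 'd', 'c']
'c': index 3 in ['b', 'e', 'd', 'c'] -> ['c', 'b', 'e', 'd']


Output: [1, 2, 3, 0, 3, 3]


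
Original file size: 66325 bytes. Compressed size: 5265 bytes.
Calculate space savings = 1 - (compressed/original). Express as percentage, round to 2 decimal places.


ratio = compressed/original = 5265/66325 = 0.079382
savings = 1 - ratio = 1 - 0.079382 = 0.920618
as a percentage: 0.920618 * 100 = 92.06%

Space savings = 1 - 5265/66325 = 92.06%


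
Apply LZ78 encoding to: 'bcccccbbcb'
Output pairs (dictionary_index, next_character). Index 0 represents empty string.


LZ78 encoding steps:
Dictionary: {0: ''}
Step 1: w='' (idx 0), next='b' -> output (0, 'b'), add 'b' as idx 1
Step 2: w='' (idx 0), next='c' -> output (0, 'c'), add 'c' as idx 2
Step 3: w='c' (idx 2), next='c' -> output (2, 'c'), add 'cc' as idx 3
Step 4: w='cc' (idx 3), next='b' -> output (3, 'b'), add 'ccb' as idx 4
Step 5: w='b' (idx 1), next='c' -> output (1, 'c'), add 'bc' as idx 5
Step 6: w='b' (idx 1), end of input -> output (1, '')


Encoded: [(0, 'b'), (0, 'c'), (2, 'c'), (3, 'b'), (1, 'c'), (1, '')]


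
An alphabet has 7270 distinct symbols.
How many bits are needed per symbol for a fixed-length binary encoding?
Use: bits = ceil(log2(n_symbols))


log2(7270) = 12.8277
Bracket: 2^12 = 4096 < 7270 <= 2^13 = 8192
So ceil(log2(7270)) = 13

bits = ceil(log2(7270)) = ceil(12.8277) = 13 bits


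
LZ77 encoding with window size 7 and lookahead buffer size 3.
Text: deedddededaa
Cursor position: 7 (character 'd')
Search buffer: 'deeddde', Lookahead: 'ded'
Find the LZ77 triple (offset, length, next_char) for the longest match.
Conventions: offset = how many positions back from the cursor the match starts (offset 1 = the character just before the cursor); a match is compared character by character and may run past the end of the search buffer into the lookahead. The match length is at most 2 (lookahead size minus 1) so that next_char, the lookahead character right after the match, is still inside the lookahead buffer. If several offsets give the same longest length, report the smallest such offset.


Try each offset into the search buffer:
  offset=1 (pos 6, char 'e'): match length 0
  offset=2 (pos 5, char 'd'): match length 2
  offset=3 (pos 4, char 'd'): match length 1
  offset=4 (pos 3, char 'd'): match length 1
  offset=5 (pos 2, char 'e'): match length 0
  offset=6 (pos 1, char 'e'): match length 0
  offset=7 (pos 0, char 'd'): match length 2
Longest match has length 2, found at offsets 2, 7; take the smallest, offset 2.
next_char = character at position 7 + 2 = 9 -> 'd'

Best match: offset=2, length=2 (matching 'de' starting at position 5)
LZ77 triple: (2, 2, 'd')


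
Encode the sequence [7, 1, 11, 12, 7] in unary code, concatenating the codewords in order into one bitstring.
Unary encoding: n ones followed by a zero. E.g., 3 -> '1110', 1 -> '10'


Encode each number as n ones followed by a terminating 0:
  7 -> 11111110 (8 bits)
  1 -> 10 (2 bits)
  11 -> 111111111110 (12 bits)
  12 -> 1111111111110 (13 bits)
  7 -> 11111110 (8 bits)
Total length = 8 + 2 + 12 + 13 + 8 = 43 bits.

Unary([7, 1, 11, 12, 7]) = 1111111010111111111110111111111111011111110 (43 bits)


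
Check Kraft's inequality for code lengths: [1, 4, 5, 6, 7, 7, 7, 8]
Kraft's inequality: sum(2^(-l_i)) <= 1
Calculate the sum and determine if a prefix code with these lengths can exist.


Sum = 2^(-1) + 2^(-4) + 2^(-5) + 2^(-6) + 2^(-7) + 2^(-7) + 2^(-7) + 2^(-8)
    = 0.5 + 0.0625 + 0.03125 + 0.015625 + 0.0078125 + 0.0078125 + 0.0078125 + 0.00390625
    = 163/256 = 0.63671875
Since 0.63671875 <= 1, Kraft's inequality IS satisfied.
A prefix code with these lengths CAN exist.

Kraft sum = 0.63671875. Satisfied.


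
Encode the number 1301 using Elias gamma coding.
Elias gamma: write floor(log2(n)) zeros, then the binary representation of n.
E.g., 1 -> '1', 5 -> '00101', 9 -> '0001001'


num_bits = floor(log2(1301)) + 1 = 11
leading_zeros = num_bits - 1 = 10
binary(1301) = 10100010101

Elias gamma(1301) = '0000000000' + '10100010101' = 000000000010100010101 (21 bits)


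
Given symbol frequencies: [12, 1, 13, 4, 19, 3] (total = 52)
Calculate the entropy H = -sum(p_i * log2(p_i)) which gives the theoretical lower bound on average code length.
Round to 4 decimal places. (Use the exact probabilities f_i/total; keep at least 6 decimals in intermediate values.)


Per-symbol terms -p_i * log2(p_i) with p_i = f_i/52:
  p = 12/52 = 0.230769: log2(p) = -2.115477, -p*log2(p) = 0.488187
  p = 1/52 = 0.019231: log2(p) = -5.700440, -p*log2(p) = 0.109624
  p = 13/52 = 0.250000: log2(p) = -2.000000, -p*log2(p) = 0.500000
  p = 4/52 = 0.076923: log2(p) = -3.700440, -p*log2(p) = 0.284649
  p = 19/52 = 0.365385: log2(p) = -1.452512, -p*log2(p) = 0.530726
  p = 3/52 = 0.057692: log2(p) = -4.115477, -p*log2(p) = 0.237431
H = 0.488187 + 0.109624 + 0.500000 + 0.284649 + 0.530726 + 0.237431 = 2.150617

H = 2.1506 bits/symbol


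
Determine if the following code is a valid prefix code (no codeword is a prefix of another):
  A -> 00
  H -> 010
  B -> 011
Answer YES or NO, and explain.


Checking each pair (does one codeword prefix another?):
  A='00' vs H='010': no prefix
  A='00' vs B='011': no prefix
  H='010' vs A='00': no prefix
  H='010' vs B='011': no prefix
  B='011' vs A='00': no prefix
  B='011' vs H='010': no prefix
No violation found over all pairs.

YES -- this is a valid prefix code. No codeword is a prefix of any other codeword.


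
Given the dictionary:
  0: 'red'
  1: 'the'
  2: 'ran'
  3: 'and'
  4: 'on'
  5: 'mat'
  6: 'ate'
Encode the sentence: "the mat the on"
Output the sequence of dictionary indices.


Look up each word in the dictionary:
  'the' -> 1
  'mat' -> 5
  'the' -> 1
  'on' -> 4

Encoded: [1, 5, 1, 4]


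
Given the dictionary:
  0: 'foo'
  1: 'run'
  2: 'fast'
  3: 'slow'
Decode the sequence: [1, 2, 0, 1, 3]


Look up each index in the dictionary:
  1 -> 'run'
  2 -> 'fast'
  0 -> 'foo'
  1 -> 'run'
  3 -> 'slow'

Decoded: "run fast foo run slow"


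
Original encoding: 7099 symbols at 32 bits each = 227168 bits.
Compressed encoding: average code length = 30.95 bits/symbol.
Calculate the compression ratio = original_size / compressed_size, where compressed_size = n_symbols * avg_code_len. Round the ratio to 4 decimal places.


original_size = n_symbols * orig_bits = 7099 * 32 = 227168 bits
compressed_size = n_symbols * avg_code_len = 7099 * 30.95 = 219714.05 bits
ratio = original_size / compressed_size = 227168 / 219714.05 = 1.0339

Compression ratio = 1.0339


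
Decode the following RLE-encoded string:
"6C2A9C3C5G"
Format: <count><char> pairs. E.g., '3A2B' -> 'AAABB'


Expanding each <count><char> pair:
  6C -> 'CCCCCC'
  2A -> 'AA'
  9C -> 'CCCCCCCCC'
  3C -> 'CCC'
  5G -> 'GGGGG'

Decoded = CCCCCCAACCCCCCCCCCCCGGGGG


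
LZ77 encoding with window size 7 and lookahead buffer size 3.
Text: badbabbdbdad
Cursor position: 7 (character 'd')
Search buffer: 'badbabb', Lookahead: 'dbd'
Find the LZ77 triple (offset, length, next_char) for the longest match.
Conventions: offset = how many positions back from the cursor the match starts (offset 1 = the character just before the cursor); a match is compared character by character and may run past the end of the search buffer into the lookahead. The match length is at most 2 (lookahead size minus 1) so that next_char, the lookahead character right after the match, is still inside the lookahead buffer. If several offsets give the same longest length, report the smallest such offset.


Try each offset into the search buffer:
  offset=1 (pos 6, char 'b'): match length 0
  offset=2 (pos 5, char 'b'): match length 0
  offset=3 (pos 4, char 'a'): match length 0
  offset=4 (pos 3, char 'b'): match length 0
  offset=5 (pos 2, char 'd'): match length 2
  offset=6 (pos 1, char 'a'): match length 0
  offset=7 (pos 0, char 'b'): match length 0
Longest match has length 2 at offset 5.
next_char = character at position 7 + 2 = 9 -> 'd'

Best match: offset=5, length=2 (matching 'db' starting at position 2)
LZ77 triple: (5, 2, 'd')
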